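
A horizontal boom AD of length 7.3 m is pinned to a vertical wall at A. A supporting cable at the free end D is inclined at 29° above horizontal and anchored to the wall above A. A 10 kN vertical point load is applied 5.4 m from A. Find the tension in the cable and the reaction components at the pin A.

ΣM about A: T·sin29°·7.3 − 10·5.4 = 0 → T = 54/(7.3·0.48481) = 15.2581 ≈ 15.26 kN.
ΣF_x = 0: A_x − T·cos29° = 0 → A_x = 15.2581 × 0.87462 = 13.35 kN.
ΣF_y = 0: A_y + T·sin29° − 10 = 0 → A_y = 10 − 15.2581 × 0.48481 = 2.603 kN.

T = 15.26 kN, A_x = 13.35 kN, A_y = 2.603 kN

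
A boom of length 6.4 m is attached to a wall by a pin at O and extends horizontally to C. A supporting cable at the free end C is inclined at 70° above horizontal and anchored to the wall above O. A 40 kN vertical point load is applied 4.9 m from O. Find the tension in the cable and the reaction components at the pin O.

ΣM about O: T·sin70°·6.4 − 40·4.9 = 0 → T = 196/(6.4·0.939693) = 32.5904 ≈ 32.59 kN.
ΣF_x = 0: O_x − T·cos70° = 0 → O_x = 32.5904 × 0.34202 = 11.15 kN.
ΣF_y = 0: O_y + T·sin70° − 40 = 0 → O_y = 40 − 32.5904 × 0.939693 = 9.375 kN.

T = 32.59 kN, O_x = 11.15 kN, O_y = 9.375 kN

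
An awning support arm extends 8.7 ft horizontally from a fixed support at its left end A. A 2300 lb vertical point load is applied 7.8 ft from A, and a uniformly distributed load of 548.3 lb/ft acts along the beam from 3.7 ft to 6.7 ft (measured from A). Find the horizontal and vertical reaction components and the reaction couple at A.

A_x = 0, A_y = 3945 lb, M_A = 26490 lb·ft

Resultant of the distributed load: 548.3 × 3 = 1644.9 lb at 5.2 ft from A.
ΣF_x = 0: A_x = 0.
ΣF_y = 0: A_y − 2300 − 548.3·3 = 0 → A_y = 3945 lb.
ΣM about A: M_A − 2300·7.8 − (548.3·3)·5.2 = 0 → M_A = 26490 lb·ft.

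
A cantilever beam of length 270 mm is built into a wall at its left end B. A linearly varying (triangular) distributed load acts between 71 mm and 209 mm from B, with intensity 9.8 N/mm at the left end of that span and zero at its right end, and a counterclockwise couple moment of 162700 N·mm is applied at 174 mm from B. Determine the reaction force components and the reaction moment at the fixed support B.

Resultant of the triangular load: ½ × 9.8 × 138 = 676.2 N, acting at 117 mm from B (one-third of the span from the peak).
ΣF_x = 0: B_x = 0.
ΣF_y = 0: B_y − ½·9.8·138 = 0 → B_y = 676.2 N.
ΣM about B: M_B − (½·9.8·138)·117 + 162700 = 0 → M_B = -83580 N·mm.

B_x = 0, B_y = 676.2 N, M_B = -83580 N·mm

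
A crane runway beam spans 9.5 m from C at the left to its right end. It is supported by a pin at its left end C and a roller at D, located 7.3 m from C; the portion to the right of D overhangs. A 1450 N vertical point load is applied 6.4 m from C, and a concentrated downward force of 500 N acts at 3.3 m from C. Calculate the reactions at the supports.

C_x = 0, C_y = 452.7 N, D_y = 1497 N

ΣM about C: D_y·7.3 − 1450·6.4 − 500·3.3 = 0 → D_y = 10930/7.3 = 1497.26 ≈ 1497 N.
ΣF_y = 0: C_y + 1497.26 − 1450 − 500 = 0 → C_y = 452.7 N.
ΣF_x = 0: no horizontal applied forces, so C_x = 0.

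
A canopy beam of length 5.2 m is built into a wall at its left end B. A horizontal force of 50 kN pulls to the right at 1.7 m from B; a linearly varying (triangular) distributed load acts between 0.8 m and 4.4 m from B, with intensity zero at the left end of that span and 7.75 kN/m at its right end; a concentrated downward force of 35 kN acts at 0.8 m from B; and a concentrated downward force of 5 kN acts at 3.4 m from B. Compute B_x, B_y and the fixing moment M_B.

B_x = -50.00 kN, B_y = 53.95 kN, M_B = 89.64 kN·m

Resultant of the triangular load: ½ × 7.75 × 3.6 = 13.95 kN, acting at 3.2 m from B (one-third of the span from the peak).
ΣF_x = 0: B_x + 50 = 0 → B_x = -50.00 kN.
ΣF_y = 0: B_y − ½·7.75·3.6 − 35 − 5 = 0 → B_y = 53.95 kN.
ΣM about B: M_B − (½·7.75·3.6)·3.2 − 35·0.8 − 5·3.4 = 0 → M_B = 89.64 kN·m.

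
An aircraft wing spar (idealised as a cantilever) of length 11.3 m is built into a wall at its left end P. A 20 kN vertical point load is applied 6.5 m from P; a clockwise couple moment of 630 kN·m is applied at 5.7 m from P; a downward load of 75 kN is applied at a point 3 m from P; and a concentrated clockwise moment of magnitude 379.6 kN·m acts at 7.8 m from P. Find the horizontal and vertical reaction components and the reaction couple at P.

ΣF_x = 0: P_x = 0.
ΣF_y = 0: P_y − 20 − 75 = 0 → P_y = 95.00 kN.
ΣM about P: M_P − 20·6.5 − 630 − 75·3 − 379.6 = 0 → M_P = 1365 kN·m.

P_x = 0, P_y = 95.00 kN, M_P = 1365 kN·m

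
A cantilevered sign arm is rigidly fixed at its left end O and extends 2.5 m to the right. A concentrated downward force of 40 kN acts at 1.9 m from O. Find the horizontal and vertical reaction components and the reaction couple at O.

O_x = 0, O_y = 40.00 kN, M_O = 76.00 kN·m

ΣF_x = 0: O_x = 0.
ΣF_y = 0: O_y − 40 = 0 → O_y = 40.00 kN.
ΣM about O: M_O − 40·1.9 = 0 → M_O = 76.00 kN·m.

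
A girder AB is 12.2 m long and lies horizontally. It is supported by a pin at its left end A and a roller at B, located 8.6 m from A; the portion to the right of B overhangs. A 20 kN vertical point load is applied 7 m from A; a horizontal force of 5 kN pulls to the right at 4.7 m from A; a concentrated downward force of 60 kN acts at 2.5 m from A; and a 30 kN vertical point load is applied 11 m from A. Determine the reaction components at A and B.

A_x = -5.000 kN, A_y = 37.91 kN, B_y = 72.09 kN

Moments about A: B_y·8.6 − 20·7 − 60·2.5 − 30·11 = 0 → B_y = 620/8.6 = 72.093 ≈ 72.09 kN.
ΣF_y = 0: A_y + 72.093 − 20 − 60 − 30 = 0 → A_y = 37.91 kN.
ΣF_x = 0: A_x + 5 = 0 → A_x = -5.000 kN.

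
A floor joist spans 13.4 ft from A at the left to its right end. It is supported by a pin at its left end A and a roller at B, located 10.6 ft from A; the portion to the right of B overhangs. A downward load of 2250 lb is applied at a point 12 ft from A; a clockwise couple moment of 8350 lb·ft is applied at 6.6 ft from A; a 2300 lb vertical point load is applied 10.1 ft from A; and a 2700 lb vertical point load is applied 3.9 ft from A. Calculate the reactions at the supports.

A_x = 0, A_y = 730.2 lb, B_y = 6520 lb

Taking moments about A: B_y·10.6 − 2250·12 − 8350 − 2300·10.1 − 2700·3.9 = 0 → B_y = 69110/10.6 = 6519.81 ≈ 6520 lb.
ΣF_y = 0: A_y + 6519.81 − 2250 − 2300 − 2700 = 0 → A_y = 730.2 lb.
ΣF_x = 0: no horizontal applied forces, so A_x = 0.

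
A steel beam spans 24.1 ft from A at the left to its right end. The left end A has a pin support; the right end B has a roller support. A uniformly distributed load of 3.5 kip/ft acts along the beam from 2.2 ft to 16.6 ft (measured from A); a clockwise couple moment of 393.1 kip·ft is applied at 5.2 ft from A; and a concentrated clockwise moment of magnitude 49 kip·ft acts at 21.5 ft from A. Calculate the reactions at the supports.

A_x = 0, A_y = 12.40 kip, B_y = 38.00 kip

Resultant of the distributed load: 3.5 × 14.4 = 50.4 kip at 9.4 ft from A.
ΣM about A: B_y·24.1 − (3.5·14.4)·9.4 − 393.1 − 49 = 0 → B_y = 915.86/24.1 = 38.0025 ≈ 38.00 kip.
ΣF_y = 0: A_y + 38.0025 − 3.5·14.4 = 0 → A_y = 12.40 kip.
ΣF_x = 0: no horizontal applied forces, so A_x = 0.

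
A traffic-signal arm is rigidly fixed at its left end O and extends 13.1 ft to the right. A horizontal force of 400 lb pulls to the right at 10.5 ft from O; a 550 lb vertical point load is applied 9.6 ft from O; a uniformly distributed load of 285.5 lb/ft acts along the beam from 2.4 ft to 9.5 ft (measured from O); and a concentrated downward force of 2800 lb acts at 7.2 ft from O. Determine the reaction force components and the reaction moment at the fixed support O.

O_x = -400.0 lb, O_y = 5377 lb, M_O = 37500 lb·ft

Resultant of the distributed load: 285.5 × 7.1 = 2027.05 lb at 5.95 ft from O.
ΣF_x = 0: O_x + 400 = 0 → O_x = -400.0 lb.
ΣF_y = 0: O_y − 550 − 285.5·7.1 − 2800 = 0 → O_y = 5377 lb.
ΣM about O: M_O − 550·9.6 − (285.5·7.1)·5.95 − 2800·7.2 = 0 → M_O = 37500 lb·ft.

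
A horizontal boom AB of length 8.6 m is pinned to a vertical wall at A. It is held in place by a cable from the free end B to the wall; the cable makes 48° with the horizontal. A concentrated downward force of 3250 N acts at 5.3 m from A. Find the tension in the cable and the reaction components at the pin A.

ΣM about A: T·sin48°·8.6 − 3250·5.3 = 0 → T = 17225/(8.6·0.743145) = 2695.18 ≈ 2695 N.
ΣF_x = 0: A_x − T·cos48° = 0 → A_x = 2695.18 × 0.669131 = 1803 N.
ΣF_y = 0: A_y + T·sin48° − 3250 = 0 → A_y = 3250 − 2695.18 × 0.743145 = 1247 N.

T = 2695 N, A_x = 1803 N, A_y = 1247 N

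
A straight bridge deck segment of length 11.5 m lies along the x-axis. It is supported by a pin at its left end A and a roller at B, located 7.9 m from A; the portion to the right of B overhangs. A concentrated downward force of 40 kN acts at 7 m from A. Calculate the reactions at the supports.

A_x = 0, A_y = 4.557 kN, B_y = 35.44 kN

Moments about A: B_y·7.9 − 40·7 = 0 → B_y = 280/7.9 = 35.443 ≈ 35.44 kN.
ΣF_y = 0: A_y + 35.443 − 40 = 0 → A_y = 4.557 kN.
ΣF_x = 0: no horizontal applied forces, so A_x = 0.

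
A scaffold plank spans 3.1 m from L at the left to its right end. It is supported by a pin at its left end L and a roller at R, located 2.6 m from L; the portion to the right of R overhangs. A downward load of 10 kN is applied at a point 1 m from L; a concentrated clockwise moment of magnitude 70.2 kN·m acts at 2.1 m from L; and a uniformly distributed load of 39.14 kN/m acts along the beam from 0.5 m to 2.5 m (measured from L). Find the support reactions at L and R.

Resultant of the distributed load: 39.14 × 2 = 78.28 kN at 1.5 m from L.
Taking moments about L: R_y·2.6 − 10·1 − 70.2 − (39.14·2)·1.5 = 0 → R_y = 197.62/2.6 = 76.0077 ≈ 76.01 kN.
ΣF_y = 0: L_y + 76.0077 − 10 − 39.14·2 = 0 → L_y = 12.27 kN.
ΣF_x = 0: no horizontal applied forces, so L_x = 0.

L_x = 0, L_y = 12.27 kN, R_y = 76.01 kN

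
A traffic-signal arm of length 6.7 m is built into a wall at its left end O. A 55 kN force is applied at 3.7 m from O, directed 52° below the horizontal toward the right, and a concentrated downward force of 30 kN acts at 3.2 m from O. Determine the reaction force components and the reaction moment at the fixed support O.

O_x = -33.86 kN, O_y = 73.34 kN, M_O = 256.4 kN·m

ΣF_x = 0: O_x + 55·cos52° = 0 → O_x = -33.86 kN.
ΣF_y = 0: O_y − 55·sin52° − 30 = 0 → O_y = 73.34 kN.
ΣM about O: M_O − 55·sin52°·3.7 − 30·3.2 = 0 → M_O = 256.4 kN·m.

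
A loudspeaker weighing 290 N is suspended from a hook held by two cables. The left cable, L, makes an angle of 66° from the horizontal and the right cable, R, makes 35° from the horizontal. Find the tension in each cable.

ΣF_x = 0: −T_L·cos66° + T_R·cos35° = 0 → T_R = 0.496534·T_L.
ΣF_y = 0: T_L·sin66° + T_R·sin35° = 290.
Substitute: T_L·(0.913545 + 0.496534·0.573576) = 290 → T_L = 242.0 N.
Then T_R = 0.496534 × 242 = 120.2 N.

T_L = 242.0 N, T_R = 120.2 N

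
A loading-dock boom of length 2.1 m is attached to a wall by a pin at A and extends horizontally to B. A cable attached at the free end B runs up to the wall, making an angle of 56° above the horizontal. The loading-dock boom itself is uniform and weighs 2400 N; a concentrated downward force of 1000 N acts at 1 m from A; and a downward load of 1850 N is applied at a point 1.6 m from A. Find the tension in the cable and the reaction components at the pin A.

T = 3722 N, A_x = 2081 N, A_y = 2164 N

ΣM about A: T·sin56°·2.1 − 2400·1.05 − 1000·1 − 1850·1.6 = 0 → T = 6480/(2.1·0.829038) = 3722.04 ≈ 3722 N.
ΣF_x = 0: A_x − T·cos56° = 0 → A_x = 3722.04 × 0.559193 = 2081 N.
ΣF_y = 0: A_y + T·sin56° − 2400 − 1000 − 1850 = 0 → A_y = 5250 − 3722.04 × 0.829038 = 2164 N.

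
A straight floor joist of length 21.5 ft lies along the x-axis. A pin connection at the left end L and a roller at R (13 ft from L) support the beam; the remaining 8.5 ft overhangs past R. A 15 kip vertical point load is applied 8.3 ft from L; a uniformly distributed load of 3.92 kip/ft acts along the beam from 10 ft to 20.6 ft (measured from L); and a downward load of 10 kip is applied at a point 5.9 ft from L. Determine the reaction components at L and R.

Resultant of the distributed load: 3.92 × 10.6 = 41.552 kip at 15.3 ft from L.
ΣM about L: R_y·13 − 15·8.3 − (3.92·10.6)·15.3 − 10·5.9 = 0 → R_y = 819.2456/13 = 63.0189 ≈ 63.02 kip.
ΣF_y = 0: L_y + 63.0189 − 15 − 3.92·10.6 − 10 = 0 → L_y = 3.533 kip.
ΣF_x = 0: no horizontal applied forces, so L_x = 0.

L_x = 0, L_y = 3.533 kip, R_y = 63.02 kip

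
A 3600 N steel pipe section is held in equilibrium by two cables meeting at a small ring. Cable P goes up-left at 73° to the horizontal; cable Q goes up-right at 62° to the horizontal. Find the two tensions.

T_P = 2390 N, T_Q = 1489 N

ΣF_x = 0: −T_P·cos73° + T_Q·cos62° = 0 → T_Q = 0.622768·T_P.
ΣF_y = 0: T_P·sin73° + T_Q·sin62° = 3600.
Substitute: T_P·(0.956305 + 0.622768·0.882948) = 3600 → T_P = 2390.16 ≈ 2390 N.
Then T_Q = 0.622768 × 2390.16 = 1489 N.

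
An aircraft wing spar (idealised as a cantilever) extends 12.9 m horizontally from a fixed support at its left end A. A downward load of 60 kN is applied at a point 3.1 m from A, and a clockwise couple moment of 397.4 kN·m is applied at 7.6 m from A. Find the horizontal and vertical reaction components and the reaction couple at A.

A_x = 0, A_y = 60.00 kN, M_A = 583.4 kN·m

ΣF_x = 0: A_x = 0.
ΣF_y = 0: A_y − 60 = 0 → A_y = 60.00 kN.
ΣM about A: M_A − 60·3.1 − 397.4 = 0 → M_A = 583.4 kN·m.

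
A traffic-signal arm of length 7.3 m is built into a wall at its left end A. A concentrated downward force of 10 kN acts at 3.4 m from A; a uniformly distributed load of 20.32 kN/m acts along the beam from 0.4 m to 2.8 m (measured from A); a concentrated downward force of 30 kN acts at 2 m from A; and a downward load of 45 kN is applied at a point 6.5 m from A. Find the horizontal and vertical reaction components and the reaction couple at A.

Resultant of the distributed load: 20.32 × 2.4 = 48.768 kN at 1.6 m from A.
ΣF_x = 0: A_x = 0.
ΣF_y = 0: A_y − 10 − 20.32·2.4 − 30 − 45 = 0 → A_y = 133.8 kN.
ΣM about A: M_A − 10·3.4 − (20.32·2.4)·1.6 − 30·2 − 45·6.5 = 0 → M_A = 464.5 kN·m.

A_x = 0, A_y = 133.8 kN, M_A = 464.5 kN·m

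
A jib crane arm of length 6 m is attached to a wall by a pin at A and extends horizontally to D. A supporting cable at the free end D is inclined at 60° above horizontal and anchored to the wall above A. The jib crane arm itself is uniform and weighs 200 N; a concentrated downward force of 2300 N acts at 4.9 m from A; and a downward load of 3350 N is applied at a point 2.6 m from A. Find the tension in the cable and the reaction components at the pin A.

T = 3961 N, A_x = 1980 N, A_y = 2420 N

ΣM about A: T·sin60°·6 − 200·3 − 2300·4.9 − 3350·2.6 = 0 → T = 20580/(6·0.866025) = 3960.62 ≈ 3961 N.
ΣF_x = 0: A_x − T·cos60° = 0 → A_x = 3960.62 × 0.5 = 1980 N.
ΣF_y = 0: A_y + T·sin60° − 200 − 2300 − 3350 = 0 → A_y = 5850 − 3960.62 × 0.866025 = 2420 N.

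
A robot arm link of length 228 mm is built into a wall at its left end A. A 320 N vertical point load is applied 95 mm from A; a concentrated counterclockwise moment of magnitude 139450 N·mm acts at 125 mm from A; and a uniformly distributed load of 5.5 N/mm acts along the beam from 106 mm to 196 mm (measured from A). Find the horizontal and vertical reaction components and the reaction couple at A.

Resultant of the distributed load: 5.5 × 90 = 495 N at 151 mm from A.
ΣF_x = 0: A_x = 0.
ΣF_y = 0: A_y − 320 − 5.5·90 = 0 → A_y = 815.0 N.
ΣM about A: M_A − 320·95 + 139450 − (5.5·90)·151 = 0 → M_A = -34300 N·mm.

A_x = 0, A_y = 815.0 N, M_A = -34300 N·mm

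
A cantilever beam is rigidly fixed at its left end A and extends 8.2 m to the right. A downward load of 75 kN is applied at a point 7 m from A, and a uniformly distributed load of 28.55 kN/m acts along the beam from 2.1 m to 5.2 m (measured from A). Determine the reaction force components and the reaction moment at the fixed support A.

Resultant of the distributed load: 28.55 × 3.1 = 88.505 kN at 3.65 m from A.
ΣF_x = 0: A_x = 0.
ΣF_y = 0: A_y − 75 − 28.55·3.1 = 0 → A_y = 163.5 kN.
ΣM about A: M_A − 75·7 − (28.55·3.1)·3.65 = 0 → M_A = 848.0 kN·m.

A_x = 0, A_y = 163.5 kN, M_A = 848.0 kN·m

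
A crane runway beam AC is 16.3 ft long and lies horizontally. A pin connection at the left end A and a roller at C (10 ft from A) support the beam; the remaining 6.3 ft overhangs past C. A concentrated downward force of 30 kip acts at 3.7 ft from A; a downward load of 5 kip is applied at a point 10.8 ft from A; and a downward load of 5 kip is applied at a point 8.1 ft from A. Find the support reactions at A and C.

Moments about A: C_y·10 − 30·3.7 − 5·10.8 − 5·8.1 = 0 → C_y = 205.5/10 = 20.55 kip.
ΣF_y = 0: A_y + 20.55 − 30 − 5 − 5 = 0 → A_y = 19.45 kip.
ΣF_x = 0: no horizontal applied forces, so A_x = 0.

A_x = 0, A_y = 19.45 kip, C_y = 20.55 kip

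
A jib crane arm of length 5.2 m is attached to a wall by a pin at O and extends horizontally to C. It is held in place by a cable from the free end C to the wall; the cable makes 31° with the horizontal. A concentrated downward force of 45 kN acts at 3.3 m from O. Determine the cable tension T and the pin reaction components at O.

T = 55.45 kN, O_x = 47.53 kN, O_y = 16.44 kN

ΣM about O: T·sin31°·5.2 − 45·3.3 = 0 → T = 148.5/(5.2·0.515038) = 55.4477 ≈ 55.45 kN.
ΣF_x = 0: O_x − T·cos31° = 0 → O_x = 55.4477 × 0.857167 = 47.53 kN.
ΣF_y = 0: O_y + T·sin31° − 45 = 0 → O_y = 45 − 55.4477 × 0.515038 = 16.44 kN.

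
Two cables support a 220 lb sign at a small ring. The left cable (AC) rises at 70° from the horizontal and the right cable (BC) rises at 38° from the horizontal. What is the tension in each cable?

ΣF_x = 0: −T_AC·cos70° + T_BC·cos38° = 0 → T_BC = 0.43403·T_AC.
ΣF_y = 0: T_AC·sin70° + T_BC·sin38° = 220.
Substitute: T_AC·(0.939693 + 0.43403·0.615661) = 220 → T_AC = 182.284 ≈ 182.3 lb.
Then T_BC = 0.43403 × 182.284 = 79.12 lb.

T_AC = 182.3 lb, T_BC = 79.12 lb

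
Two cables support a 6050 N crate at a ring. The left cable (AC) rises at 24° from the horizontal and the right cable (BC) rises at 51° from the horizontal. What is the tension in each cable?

ΣF_x = 0: −T_AC·cos24° + T_BC·cos51° = 0 → T_BC = 1.45164·T_AC.
ΣF_y = 0: T_AC·sin24° + T_BC·sin51° = 6050.
Substitute: T_AC·(0.406737 + 1.45164·0.777146) = 6050 → T_AC = 3941.69 ≈ 3942 N.
Then T_BC = 1.45164 × 3941.69 = 5722 N.

T_AC = 3942 N, T_BC = 5722 N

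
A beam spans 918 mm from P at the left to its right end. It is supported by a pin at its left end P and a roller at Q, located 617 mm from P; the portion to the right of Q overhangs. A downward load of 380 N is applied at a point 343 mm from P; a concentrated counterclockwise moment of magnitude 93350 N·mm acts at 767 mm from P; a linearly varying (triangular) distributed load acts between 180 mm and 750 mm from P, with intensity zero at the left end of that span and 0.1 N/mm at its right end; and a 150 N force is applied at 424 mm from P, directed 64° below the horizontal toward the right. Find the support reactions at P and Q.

Resultant of the triangular load: ½ × 0.1 × 570 = 28.5 N, acting at 560 mm from P (one-third of the span from the peak).
Moments about P: Q_y·617 − 380·343 + 93350 − (½·0.1·570)·560 − 150·sin64°·424 = 0 → Q_y = 110113/617 = 178.465 ≈ 178.5 N.
ΣF_y = 0: P_y + 178.465 − 380 − ½·0.1·570 − 150·sin64° = 0 → P_y = 364.9 N.
ΣF_x = 0: P_x + 150·cos64° = 0 → P_x = -65.76 N.

P_x = -65.76 N, P_y = 364.9 N, Q_y = 178.5 N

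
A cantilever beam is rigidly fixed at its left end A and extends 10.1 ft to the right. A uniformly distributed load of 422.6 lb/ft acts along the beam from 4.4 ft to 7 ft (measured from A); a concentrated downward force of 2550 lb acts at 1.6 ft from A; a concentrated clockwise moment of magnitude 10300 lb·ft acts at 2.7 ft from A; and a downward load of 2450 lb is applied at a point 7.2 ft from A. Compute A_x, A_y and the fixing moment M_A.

Resultant of the distributed load: 422.6 × 2.6 = 1098.76 lb at 5.7 ft from A.
ΣF_x = 0: A_x = 0.
ΣF_y = 0: A_y − 422.6·2.6 − 2550 − 2450 = 0 → A_y = 6099 lb.
ΣM about A: M_A − (422.6·2.6)·5.7 − 2550·1.6 − 10300 − 2450·7.2 = 0 → M_A = 38280 lb·ft.

A_x = 0, A_y = 6099 lb, M_A = 38280 lb·ft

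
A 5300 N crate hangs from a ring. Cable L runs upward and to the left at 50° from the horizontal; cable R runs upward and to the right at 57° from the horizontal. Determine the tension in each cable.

ΣF_x = 0: −T_L·cos50° + T_R·cos57° = 0 → T_R = 1.18021·T_L.
ΣF_y = 0: T_L·sin50° + T_R·sin57° = 5300.
Substitute: T_L·(0.766044 + 1.18021·0.838671) = 5300 → T_L = 3018.48 ≈ 3018 N.
Then T_R = 1.18021 × 3018.48 = 3562 N.

T_L = 3018 N, T_R = 3562 N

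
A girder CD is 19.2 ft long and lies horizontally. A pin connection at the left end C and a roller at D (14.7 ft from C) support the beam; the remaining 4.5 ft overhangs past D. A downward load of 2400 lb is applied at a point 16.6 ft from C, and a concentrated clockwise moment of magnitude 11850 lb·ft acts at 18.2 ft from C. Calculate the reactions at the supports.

Taking moments about C: D_y·14.7 − 2400·16.6 − 11850 = 0 → D_y = 51690/14.7 = 3516.33 ≈ 3516 lb.
ΣF_y = 0: C_y + 3516.33 − 2400 = 0 → C_y = -1116 lb.
ΣF_x = 0: no horizontal applied forces, so C_x = 0.

C_x = 0, C_y = -1116 lb, D_y = 3516 lb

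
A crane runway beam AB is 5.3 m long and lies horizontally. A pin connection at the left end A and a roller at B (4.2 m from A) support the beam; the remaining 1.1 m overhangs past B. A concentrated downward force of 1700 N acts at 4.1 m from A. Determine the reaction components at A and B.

A_x = 0, A_y = 40.48 N, B_y = 1660 N

ΣM about A: B_y·4.2 − 1700·4.1 = 0 → B_y = 6970/4.2 = 1659.52 ≈ 1660 N.
ΣF_y = 0: A_y + 1659.52 − 1700 = 0 → A_y = 40.48 N.
ΣF_x = 0: no horizontal applied forces, so A_x = 0.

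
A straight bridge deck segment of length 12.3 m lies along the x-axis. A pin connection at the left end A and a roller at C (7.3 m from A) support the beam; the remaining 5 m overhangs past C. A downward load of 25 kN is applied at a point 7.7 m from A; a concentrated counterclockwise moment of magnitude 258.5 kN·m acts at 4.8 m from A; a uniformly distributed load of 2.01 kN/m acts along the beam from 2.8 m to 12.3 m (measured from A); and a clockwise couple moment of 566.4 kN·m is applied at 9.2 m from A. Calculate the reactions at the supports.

Resultant of the distributed load: 2.01 × 9.5 = 19.095 kN at 7.55 m from A.
ΣM about A: C_y·7.3 − 25·7.7 + 258.5 − (2.01·9.5)·7.55 − 566.4 = 0 → C_y = 644.56725/7.3 = 88.2969 ≈ 88.30 kN.
ΣF_y = 0: A_y + 88.2969 − 25 − 2.01·9.5 = 0 → A_y = -44.20 kN.
ΣF_x = 0: no horizontal applied forces, so A_x = 0.

A_x = 0, A_y = -44.20 kN, C_y = 88.30 kN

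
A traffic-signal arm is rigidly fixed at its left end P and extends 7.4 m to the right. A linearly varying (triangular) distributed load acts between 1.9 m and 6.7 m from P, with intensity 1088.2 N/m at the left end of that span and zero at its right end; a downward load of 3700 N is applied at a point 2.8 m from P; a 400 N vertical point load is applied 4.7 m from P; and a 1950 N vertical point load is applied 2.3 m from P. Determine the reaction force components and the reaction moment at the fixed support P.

Resultant of the triangular load: ½ × 1088.2 × 4.8 = 2611.68 N, acting at 3.5 m from P (one-third of the span from the peak).
ΣF_x = 0: P_x = 0.
ΣF_y = 0: P_y − ½·1088.2·4.8 − 3700 − 400 − 1950 = 0 → P_y = 8662 N.
ΣM about P: M_P − (½·1088.2·4.8)·3.5 − 3700·2.8 − 400·4.7 − 1950·2.3 = 0 → M_P = 25870 N·m.

P_x = 0, P_y = 8662 N, M_P = 25870 N·m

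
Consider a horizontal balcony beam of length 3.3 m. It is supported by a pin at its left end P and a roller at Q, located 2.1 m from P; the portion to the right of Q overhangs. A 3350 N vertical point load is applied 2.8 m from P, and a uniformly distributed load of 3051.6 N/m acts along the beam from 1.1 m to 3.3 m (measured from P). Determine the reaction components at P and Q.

Resultant of the distributed load: 3051.6 × 2.2 = 6713.52 N at 2.2 m from P.
Moments about P: Q_y·2.1 − 3350·2.8 − (3051.6·2.2)·2.2 = 0 → Q_y = 24149.744/2.1 = 11499.9 ≈ 11500 N.
ΣF_y = 0: P_y + 11499.9 − 3350 − 3051.6·2.2 = 0 → P_y = -1436 N.
ΣF_x = 0: no horizontal applied forces, so P_x = 0.

P_x = 0, P_y = -1436 N, Q_y = 11500 N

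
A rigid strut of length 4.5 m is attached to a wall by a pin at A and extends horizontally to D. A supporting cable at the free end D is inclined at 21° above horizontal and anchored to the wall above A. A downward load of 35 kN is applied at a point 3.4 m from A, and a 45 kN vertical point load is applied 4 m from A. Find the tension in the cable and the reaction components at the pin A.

ΣM about A: T·sin21°·4.5 − 35·3.4 − 45·4 = 0 → T = 299/(4.5·0.358368) = 185.408 ≈ 185.4 kN.
ΣF_x = 0: A_x − T·cos21° = 0 → A_x = 185.408 × 0.93358 = 173.1 kN.
ΣF_y = 0: A_y + T·sin21° − 35 − 45 = 0 → A_y = 80 − 185.408 × 0.358368 = 13.56 kN.

T = 185.4 kN, A_x = 173.1 kN, A_y = 13.56 kN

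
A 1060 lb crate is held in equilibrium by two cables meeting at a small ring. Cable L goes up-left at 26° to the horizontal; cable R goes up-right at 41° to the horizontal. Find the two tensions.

T_L = 869.1 lb, T_R = 1035 lb

ΣF_x = 0: −T_L·cos26° + T_R·cos41° = 0 → T_R = 1.19091·T_L.
ΣF_y = 0: T_L·sin26° + T_R·sin41° = 1060.
Substitute: T_L·(0.438371 + 1.19091·0.656059) = 1060 → T_L = 869.082 ≈ 869.1 lb.
Then T_R = 1.19091 × 869.082 = 1035 lb.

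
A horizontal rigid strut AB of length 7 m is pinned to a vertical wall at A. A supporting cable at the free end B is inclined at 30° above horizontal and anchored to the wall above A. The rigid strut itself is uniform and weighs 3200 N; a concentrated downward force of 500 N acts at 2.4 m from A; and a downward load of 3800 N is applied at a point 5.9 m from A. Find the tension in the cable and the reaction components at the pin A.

T = 9949 N, A_x = 8616 N, A_y = 2526 N

ΣM about A: T·sin30°·7 − 3200·3.5 − 500·2.4 − 3800·5.9 = 0 → T = 34820/(7·0.5) = 9948.57 ≈ 9949 N.
ΣF_x = 0: A_x − T·cos30° = 0 → A_x = 9948.57 × 0.866025 = 8616 N.
ΣF_y = 0: A_y + T·sin30° − 3200 − 500 − 3800 = 0 → A_y = 7500 − 9948.57 × 0.5 = 2526 N.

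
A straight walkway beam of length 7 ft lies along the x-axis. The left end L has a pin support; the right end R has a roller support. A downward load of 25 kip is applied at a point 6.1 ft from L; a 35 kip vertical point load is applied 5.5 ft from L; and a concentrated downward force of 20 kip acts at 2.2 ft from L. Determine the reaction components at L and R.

L_x = 0, L_y = 24.43 kip, R_y = 55.57 kip

Moments about L: R_y·7 − 25·6.1 − 35·5.5 − 20·2.2 = 0 → R_y = 389/7 = 55.5714 ≈ 55.57 kip.
ΣF_y = 0: L_y + 55.5714 − 25 − 35 − 20 = 0 → L_y = 24.43 kip.
ΣF_x = 0: no horizontal applied forces, so L_x = 0.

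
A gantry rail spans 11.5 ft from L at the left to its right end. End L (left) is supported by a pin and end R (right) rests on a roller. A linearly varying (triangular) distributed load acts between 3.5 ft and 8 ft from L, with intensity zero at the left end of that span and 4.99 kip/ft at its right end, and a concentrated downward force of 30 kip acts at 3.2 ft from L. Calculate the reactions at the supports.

L_x = 0, L_y = 26.53 kip, R_y = 14.69 kip

Resultant of the triangular load: ½ × 4.99 × 4.5 = 11.2275 kip, acting at 6.5 ft from L (one-third of the span from the peak).
ΣM about L: R_y·11.5 − (½·4.99·4.5)·6.5 − 30·3.2 = 0 → R_y = 168.97875/11.5 = 14.6938 ≈ 14.69 kip.
ΣF_y = 0: L_y + 14.6938 − ½·4.99·4.5 − 30 = 0 → L_y = 26.53 kip.
ΣF_x = 0: no horizontal applied forces, so L_x = 0.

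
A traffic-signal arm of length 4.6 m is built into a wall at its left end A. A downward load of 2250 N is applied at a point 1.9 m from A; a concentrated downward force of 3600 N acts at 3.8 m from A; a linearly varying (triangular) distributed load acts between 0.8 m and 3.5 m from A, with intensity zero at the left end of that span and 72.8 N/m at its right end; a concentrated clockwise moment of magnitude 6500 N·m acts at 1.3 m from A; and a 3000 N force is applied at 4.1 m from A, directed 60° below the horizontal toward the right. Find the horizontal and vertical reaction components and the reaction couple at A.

Resultant of the triangular load: ½ × 72.8 × 2.7 = 98.28 N, acting at 2.6 m from A (one-third of the span from the peak).
ΣF_x = 0: A_x + 3000·cos60° = 0 → A_x = -1500 N.
ΣF_y = 0: A_y − 2250 − 3600 − ½·72.8·2.7 − 3000·sin60° = 0 → A_y = 8546 N.
ΣM about A: M_A − 2250·1.9 − 3600·3.8 − (½·72.8·2.7)·2.6 − 6500 − 3000·sin60°·4.1 = 0 → M_A = 35360 N·m.

A_x = -1500 N, A_y = 8546 N, M_A = 35360 N·m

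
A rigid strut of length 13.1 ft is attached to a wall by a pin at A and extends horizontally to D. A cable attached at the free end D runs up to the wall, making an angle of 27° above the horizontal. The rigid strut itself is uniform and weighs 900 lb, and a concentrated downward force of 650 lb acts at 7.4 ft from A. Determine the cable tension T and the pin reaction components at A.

ΣM about A: T·sin27°·13.1 − 900·6.55 − 650·7.4 = 0 → T = 10705/(13.1·0.45399) = 1799.99 ≈ 1800 lb.
ΣF_x = 0: A_x − T·cos27° = 0 → A_x = 1799.99 × 0.891007 = 1604 lb.
ΣF_y = 0: A_y + T·sin27° − 900 − 650 = 0 → A_y = 1550 − 1799.99 × 0.45399 = 732.8 lb.

T = 1800 lb, A_x = 1604 lb, A_y = 732.8 lb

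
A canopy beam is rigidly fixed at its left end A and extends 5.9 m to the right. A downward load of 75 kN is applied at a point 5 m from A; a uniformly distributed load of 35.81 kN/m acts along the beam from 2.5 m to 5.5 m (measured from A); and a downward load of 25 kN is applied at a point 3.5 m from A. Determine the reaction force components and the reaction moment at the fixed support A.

Resultant of the distributed load: 35.81 × 3 = 107.43 kN at 4 m from A.
ΣF_x = 0: A_x = 0.
ΣF_y = 0: A_y − 75 − 35.81·3 − 25 = 0 → A_y = 207.4 kN.
ΣM about A: M_A − 75·5 − (35.81·3)·4 − 25·3.5 = 0 → M_A = 892.2 kN·m.

A_x = 0, A_y = 207.4 kN, M_A = 892.2 kN·m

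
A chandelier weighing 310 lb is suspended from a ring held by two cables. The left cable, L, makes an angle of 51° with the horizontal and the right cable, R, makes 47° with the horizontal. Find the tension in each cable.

T_L = 213.5 lb, T_R = 197.0 lb

ΣF_x = 0: −T_L·cos51° + T_R·cos47° = 0 → T_R = 0.922759·T_L.
ΣF_y = 0: T_L·sin51° + T_R·sin47° = 310.
Substitute: T_L·(0.777146 + 0.922759·0.731354) = 310 → T_L = 213.497 ≈ 213.5 lb.
Then T_R = 0.922759 × 213.497 = 197.0 lb.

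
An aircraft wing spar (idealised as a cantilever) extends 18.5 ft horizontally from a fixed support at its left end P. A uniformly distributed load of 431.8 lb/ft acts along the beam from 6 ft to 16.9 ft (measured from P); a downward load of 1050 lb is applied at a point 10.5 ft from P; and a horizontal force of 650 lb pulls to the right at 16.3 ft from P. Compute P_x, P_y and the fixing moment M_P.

Resultant of the distributed load: 431.8 × 10.9 = 4706.62 lb at 11.45 ft from P.
ΣF_x = 0: P_x + 650 = 0 → P_x = -650.0 lb.
ΣF_y = 0: P_y − 431.8·10.9 − 1050 = 0 → P_y = 5757 lb.
ΣM about P: M_P − (431.8·10.9)·11.45 − 1050·10.5 = 0 → M_P = 64920 lb·ft.

P_x = -650.0 lb, P_y = 5757 lb, M_P = 64920 lb·ft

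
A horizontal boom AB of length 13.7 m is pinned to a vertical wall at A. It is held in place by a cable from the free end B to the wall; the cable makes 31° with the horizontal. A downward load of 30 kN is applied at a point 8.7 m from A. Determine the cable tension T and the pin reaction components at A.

ΣM about A: T·sin31°·13.7 − 30·8.7 = 0 → T = 261/(13.7·0.515038) = 36.9897 ≈ 36.99 kN.
ΣF_x = 0: A_x − T·cos31° = 0 → A_x = 36.9897 × 0.857167 = 31.71 kN.
ΣF_y = 0: A_y + T·sin31° − 30 = 0 → A_y = 30 − 36.9897 × 0.515038 = 10.95 kN.

T = 36.99 kN, A_x = 31.71 kN, A_y = 10.95 kN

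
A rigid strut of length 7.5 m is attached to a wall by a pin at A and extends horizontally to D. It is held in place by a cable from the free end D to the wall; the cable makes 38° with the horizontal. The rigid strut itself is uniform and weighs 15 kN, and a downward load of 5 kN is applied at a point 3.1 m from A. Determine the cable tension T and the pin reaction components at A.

T = 15.54 kN, A_x = 12.24 kN, A_y = 10.43 kN

ΣM about A: T·sin38°·7.5 − 15·3.75 − 5·3.1 = 0 → T = 71.75/(7.5·0.615661) = 15.5389 ≈ 15.54 kN.
ΣF_x = 0: A_x − T·cos38° = 0 → A_x = 15.5389 × 0.788011 = 12.24 kN.
ΣF_y = 0: A_y + T·sin38° − 15 − 5 = 0 → A_y = 20 − 15.5389 × 0.615661 = 10.43 kN.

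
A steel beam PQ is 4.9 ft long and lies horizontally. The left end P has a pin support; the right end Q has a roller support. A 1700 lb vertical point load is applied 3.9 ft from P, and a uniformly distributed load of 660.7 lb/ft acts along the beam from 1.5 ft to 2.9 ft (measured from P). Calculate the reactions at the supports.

Resultant of the distributed load: 660.7 × 1.4 = 924.98 lb at 2.2 ft from P.
Moments about P: Q_y·4.9 − 1700·3.9 − (660.7·1.4)·2.2 = 0 → Q_y = 8664.956/4.9 = 1768.36 ≈ 1768 lb.
ΣF_y = 0: P_y + 1768.36 − 1700 − 660.7·1.4 = 0 → P_y = 856.6 lb.
ΣF_x = 0: no horizontal applied forces, so P_x = 0.

P_x = 0, P_y = 856.6 lb, Q_y = 1768 lb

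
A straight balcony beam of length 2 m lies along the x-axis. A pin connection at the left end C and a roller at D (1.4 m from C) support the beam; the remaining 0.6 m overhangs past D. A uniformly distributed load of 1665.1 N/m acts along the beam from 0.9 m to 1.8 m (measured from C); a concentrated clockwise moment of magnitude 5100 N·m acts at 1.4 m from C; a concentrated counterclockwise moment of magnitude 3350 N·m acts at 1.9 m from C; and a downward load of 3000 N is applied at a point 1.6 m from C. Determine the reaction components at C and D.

Resultant of the distributed load: 1665.1 × 0.9 = 1498.59 N at 1.35 m from C.
Moments about C: D_y·1.4 − (1665.1·0.9)·1.35 − 5100 + 3350 − 3000·1.6 = 0 → D_y = 8573.0965/1.4 = 6123.64 ≈ 6124 N.
ΣF_y = 0: C_y + 6123.64 − 1665.1·0.9 − 3000 = 0 → C_y = -1625 N.
ΣF_x = 0: no horizontal applied forces, so C_x = 0.

C_x = 0, C_y = -1625 N, D_y = 6124 N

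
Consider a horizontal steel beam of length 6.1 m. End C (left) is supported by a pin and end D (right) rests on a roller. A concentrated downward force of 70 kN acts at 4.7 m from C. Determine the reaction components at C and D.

Taking moments about C: D_y·6.1 − 70·4.7 = 0 → D_y = 329/6.1 = 53.9344 ≈ 53.93 kN.
ΣF_y = 0: C_y + 53.9344 − 70 = 0 → C_y = 16.07 kN.
ΣF_x = 0: no horizontal applied forces, so C_x = 0.

C_x = 0, C_y = 16.07 kN, D_y = 53.93 kN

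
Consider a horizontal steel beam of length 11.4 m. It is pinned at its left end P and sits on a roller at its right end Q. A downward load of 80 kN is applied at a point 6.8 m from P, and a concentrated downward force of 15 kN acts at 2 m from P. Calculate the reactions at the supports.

Taking moments about P: Q_y·11.4 − 80·6.8 − 15·2 = 0 → Q_y = 574/11.4 = 50.3509 ≈ 50.35 kN.
ΣF_y = 0: P_y + 50.3509 − 80 − 15 = 0 → P_y = 44.65 kN.
ΣF_x = 0: no horizontal applied forces, so P_x = 0.

P_x = 0, P_y = 44.65 kN, Q_y = 50.35 kN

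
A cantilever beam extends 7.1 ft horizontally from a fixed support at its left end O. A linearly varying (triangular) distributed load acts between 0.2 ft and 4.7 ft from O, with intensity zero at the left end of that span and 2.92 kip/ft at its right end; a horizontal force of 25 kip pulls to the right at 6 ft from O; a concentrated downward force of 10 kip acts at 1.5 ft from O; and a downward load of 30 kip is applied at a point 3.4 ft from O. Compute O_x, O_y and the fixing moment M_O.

O_x = -25.00 kip, O_y = 46.57 kip, M_O = 138.0 kip·ft

Resultant of the triangular load: ½ × 2.92 × 4.5 = 6.57 kip, acting at 3.2 ft from O (one-third of the span from the peak).
ΣF_x = 0: O_x + 25 = 0 → O_x = -25.00 kip.
ΣF_y = 0: O_y − ½·2.92·4.5 − 10 − 30 = 0 → O_y = 46.57 kip.
ΣM about O: M_O − (½·2.92·4.5)·3.2 − 10·1.5 − 30·3.4 = 0 → M_O = 138.0 kip·ft.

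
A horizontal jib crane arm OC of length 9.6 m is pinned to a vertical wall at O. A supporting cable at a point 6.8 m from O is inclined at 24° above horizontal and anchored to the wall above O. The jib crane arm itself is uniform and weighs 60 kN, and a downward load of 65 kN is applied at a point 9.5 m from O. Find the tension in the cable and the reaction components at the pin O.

ΣM about O: T·sin24°·6.8 − 60·4.8 − 65·9.5 = 0 → T = 905.5/(6.8·0.406737) = 327.39 ≈ 327.4 kN.
ΣF_x = 0: O_x − T·cos24° = 0 → O_x = 327.39 × 0.913545 = 299.1 kN.
ΣF_y = 0: O_y + T·sin24° − 60 − 65 = 0 → O_y = 125 − 327.39 × 0.406737 = -8.162 kN.

T = 327.4 kN, O_x = 299.1 kN, O_y = -8.162 kN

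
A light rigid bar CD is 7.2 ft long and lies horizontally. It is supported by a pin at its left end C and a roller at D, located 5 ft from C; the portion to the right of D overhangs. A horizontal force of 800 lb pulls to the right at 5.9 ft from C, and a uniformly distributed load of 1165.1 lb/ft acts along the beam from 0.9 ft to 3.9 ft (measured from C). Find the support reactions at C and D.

C_x = -800.0 lb, C_y = 1818 lb, D_y = 1678 lb

Resultant of the distributed load: 1165.1 × 3 = 3495.3 lb at 2.4 ft from C.
Taking moments about C: D_y·5 − (1165.1·3)·2.4 = 0 → D_y = 8388.72/5 = 1677.74 ≈ 1678 lb.
ΣF_y = 0: C_y + 1677.74 − 1165.1·3 = 0 → C_y = 1818 lb.
ΣF_x = 0: C_x + 800 = 0 → C_x = -800.0 lb.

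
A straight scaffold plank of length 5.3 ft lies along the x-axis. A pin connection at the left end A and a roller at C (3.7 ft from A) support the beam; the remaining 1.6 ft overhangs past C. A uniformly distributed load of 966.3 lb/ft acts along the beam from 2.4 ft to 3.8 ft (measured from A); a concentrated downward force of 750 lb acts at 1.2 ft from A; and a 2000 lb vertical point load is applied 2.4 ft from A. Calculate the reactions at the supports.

A_x = 0, A_y = 1429 lb, C_y = 2674 lb

Resultant of the distributed load: 966.3 × 1.4 = 1352.82 lb at 3.1 ft from A.
ΣM about A: C_y·3.7 − (966.3·1.4)·3.1 − 750·1.2 − 2000·2.4 = 0 → C_y = 9893.742/3.7 = 2673.98 ≈ 2674 lb.
ΣF_y = 0: A_y + 2673.98 − 966.3·1.4 − 750 − 2000 = 0 → A_y = 1429 lb.
ΣF_x = 0: no horizontal applied forces, so A_x = 0.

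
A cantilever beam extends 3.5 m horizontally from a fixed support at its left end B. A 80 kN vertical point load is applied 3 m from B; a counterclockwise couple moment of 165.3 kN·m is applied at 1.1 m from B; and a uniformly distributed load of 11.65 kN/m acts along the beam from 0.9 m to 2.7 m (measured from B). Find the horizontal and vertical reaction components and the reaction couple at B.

B_x = 0, B_y = 101.0 kN, M_B = 112.4 kN·m

Resultant of the distributed load: 11.65 × 1.8 = 20.97 kN at 1.8 m from B.
ΣF_x = 0: B_x = 0.
ΣF_y = 0: B_y − 80 − 11.65·1.8 = 0 → B_y = 101.0 kN.
ΣM about B: M_B − 80·3 + 165.3 − (11.65·1.8)·1.8 = 0 → M_B = 112.4 kN·m.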